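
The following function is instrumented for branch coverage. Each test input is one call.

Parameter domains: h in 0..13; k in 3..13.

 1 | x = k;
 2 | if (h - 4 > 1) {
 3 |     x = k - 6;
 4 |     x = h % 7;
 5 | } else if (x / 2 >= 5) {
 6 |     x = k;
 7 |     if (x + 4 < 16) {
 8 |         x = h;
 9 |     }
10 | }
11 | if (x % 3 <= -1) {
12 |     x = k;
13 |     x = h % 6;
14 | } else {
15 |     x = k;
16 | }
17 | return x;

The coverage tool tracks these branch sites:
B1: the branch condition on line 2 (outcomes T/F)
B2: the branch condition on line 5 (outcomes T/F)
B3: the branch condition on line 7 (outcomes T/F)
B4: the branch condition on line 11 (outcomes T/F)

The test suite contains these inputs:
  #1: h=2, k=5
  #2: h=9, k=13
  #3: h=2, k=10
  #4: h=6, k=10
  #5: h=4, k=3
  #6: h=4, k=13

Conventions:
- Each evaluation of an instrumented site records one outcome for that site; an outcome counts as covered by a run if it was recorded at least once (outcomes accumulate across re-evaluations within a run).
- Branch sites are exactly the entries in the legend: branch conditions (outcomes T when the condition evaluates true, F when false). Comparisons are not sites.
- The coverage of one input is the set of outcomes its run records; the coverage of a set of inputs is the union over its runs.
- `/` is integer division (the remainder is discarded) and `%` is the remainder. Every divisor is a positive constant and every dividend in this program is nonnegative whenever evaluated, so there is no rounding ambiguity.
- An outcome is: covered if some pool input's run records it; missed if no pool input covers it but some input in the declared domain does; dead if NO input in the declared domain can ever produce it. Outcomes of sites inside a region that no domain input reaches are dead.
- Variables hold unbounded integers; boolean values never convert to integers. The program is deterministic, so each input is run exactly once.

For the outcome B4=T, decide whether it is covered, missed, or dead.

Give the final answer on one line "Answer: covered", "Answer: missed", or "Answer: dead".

no pool input records B4=T
checking all 154 inputs in the declared domain: B4=T is never recorded -> dead

Answer: dead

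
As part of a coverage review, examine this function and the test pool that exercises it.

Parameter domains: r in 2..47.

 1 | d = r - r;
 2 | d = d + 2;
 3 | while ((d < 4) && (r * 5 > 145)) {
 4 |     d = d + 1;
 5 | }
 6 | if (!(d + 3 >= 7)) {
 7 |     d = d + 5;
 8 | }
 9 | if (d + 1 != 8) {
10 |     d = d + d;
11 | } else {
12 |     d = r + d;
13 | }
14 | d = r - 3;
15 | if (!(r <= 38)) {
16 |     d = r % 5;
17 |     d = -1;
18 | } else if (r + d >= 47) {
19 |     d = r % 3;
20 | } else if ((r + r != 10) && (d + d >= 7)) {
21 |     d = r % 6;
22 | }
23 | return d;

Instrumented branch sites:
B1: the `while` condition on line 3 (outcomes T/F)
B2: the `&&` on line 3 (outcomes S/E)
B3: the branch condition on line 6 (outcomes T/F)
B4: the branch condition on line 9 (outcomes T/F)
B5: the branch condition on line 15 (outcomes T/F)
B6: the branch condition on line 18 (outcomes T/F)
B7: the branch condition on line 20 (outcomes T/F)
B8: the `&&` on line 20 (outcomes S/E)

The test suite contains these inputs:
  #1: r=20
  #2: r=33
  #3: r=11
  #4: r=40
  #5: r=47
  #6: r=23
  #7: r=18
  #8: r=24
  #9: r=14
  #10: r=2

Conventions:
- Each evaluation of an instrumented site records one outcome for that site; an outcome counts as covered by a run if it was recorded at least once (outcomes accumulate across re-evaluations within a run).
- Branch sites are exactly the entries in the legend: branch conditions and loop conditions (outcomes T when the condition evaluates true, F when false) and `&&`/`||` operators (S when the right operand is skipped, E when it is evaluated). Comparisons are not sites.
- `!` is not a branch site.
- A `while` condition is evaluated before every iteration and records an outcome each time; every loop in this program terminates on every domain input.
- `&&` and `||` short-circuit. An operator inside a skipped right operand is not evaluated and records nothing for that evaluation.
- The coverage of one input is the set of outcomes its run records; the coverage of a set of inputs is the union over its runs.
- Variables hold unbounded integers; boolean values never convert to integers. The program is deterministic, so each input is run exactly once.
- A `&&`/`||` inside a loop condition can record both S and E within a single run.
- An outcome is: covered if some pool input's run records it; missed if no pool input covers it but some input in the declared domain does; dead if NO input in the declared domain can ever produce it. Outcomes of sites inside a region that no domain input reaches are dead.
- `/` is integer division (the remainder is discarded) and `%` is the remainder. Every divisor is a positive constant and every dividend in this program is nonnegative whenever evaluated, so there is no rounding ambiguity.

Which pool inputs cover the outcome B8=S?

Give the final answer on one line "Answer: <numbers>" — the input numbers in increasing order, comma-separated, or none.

input #1 (r=20): never hits B8=S
input #2 (r=33): never hits B8=S
input #3 (r=11): never hits B8=S
input #4 (r=40): never hits B8=S
input #5 (r=47): never hits B8=S
input #6 (r=23): never hits B8=S
input #7 (r=18): never hits B8=S
input #8 (r=24): never hits B8=S
input #9 (r=14): never hits B8=S
input #10 (r=2): never hits B8=S

Answer: none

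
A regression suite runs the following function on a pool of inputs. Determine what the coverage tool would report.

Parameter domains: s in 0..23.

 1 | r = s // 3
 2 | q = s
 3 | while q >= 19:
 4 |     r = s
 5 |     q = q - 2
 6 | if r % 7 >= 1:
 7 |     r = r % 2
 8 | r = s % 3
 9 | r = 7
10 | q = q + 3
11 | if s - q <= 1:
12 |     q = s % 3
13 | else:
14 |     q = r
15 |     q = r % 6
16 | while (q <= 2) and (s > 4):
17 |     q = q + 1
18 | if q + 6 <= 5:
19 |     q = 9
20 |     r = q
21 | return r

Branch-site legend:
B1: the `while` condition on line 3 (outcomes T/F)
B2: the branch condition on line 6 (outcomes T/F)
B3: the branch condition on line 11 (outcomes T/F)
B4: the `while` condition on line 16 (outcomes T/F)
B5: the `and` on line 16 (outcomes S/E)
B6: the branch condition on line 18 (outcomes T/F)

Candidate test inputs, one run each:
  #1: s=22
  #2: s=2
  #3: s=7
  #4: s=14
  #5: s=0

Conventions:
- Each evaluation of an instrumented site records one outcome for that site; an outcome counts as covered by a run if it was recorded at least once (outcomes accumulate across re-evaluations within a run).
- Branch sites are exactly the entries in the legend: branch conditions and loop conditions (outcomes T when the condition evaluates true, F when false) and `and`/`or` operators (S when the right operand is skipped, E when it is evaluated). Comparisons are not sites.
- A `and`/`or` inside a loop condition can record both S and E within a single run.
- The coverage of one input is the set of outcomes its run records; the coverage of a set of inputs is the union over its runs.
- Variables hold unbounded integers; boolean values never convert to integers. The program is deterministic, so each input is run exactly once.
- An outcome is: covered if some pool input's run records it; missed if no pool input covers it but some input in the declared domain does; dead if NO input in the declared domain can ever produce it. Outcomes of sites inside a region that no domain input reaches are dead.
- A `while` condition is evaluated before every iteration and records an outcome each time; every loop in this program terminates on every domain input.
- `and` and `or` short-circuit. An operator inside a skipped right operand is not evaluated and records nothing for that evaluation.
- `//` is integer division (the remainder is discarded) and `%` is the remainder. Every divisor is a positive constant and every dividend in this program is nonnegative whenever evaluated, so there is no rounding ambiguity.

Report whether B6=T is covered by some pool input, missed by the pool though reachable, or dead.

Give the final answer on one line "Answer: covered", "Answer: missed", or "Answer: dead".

no pool input records B6=T
checking all 24 inputs in the declared domain: B6=T is never recorded -> dead

Answer: dead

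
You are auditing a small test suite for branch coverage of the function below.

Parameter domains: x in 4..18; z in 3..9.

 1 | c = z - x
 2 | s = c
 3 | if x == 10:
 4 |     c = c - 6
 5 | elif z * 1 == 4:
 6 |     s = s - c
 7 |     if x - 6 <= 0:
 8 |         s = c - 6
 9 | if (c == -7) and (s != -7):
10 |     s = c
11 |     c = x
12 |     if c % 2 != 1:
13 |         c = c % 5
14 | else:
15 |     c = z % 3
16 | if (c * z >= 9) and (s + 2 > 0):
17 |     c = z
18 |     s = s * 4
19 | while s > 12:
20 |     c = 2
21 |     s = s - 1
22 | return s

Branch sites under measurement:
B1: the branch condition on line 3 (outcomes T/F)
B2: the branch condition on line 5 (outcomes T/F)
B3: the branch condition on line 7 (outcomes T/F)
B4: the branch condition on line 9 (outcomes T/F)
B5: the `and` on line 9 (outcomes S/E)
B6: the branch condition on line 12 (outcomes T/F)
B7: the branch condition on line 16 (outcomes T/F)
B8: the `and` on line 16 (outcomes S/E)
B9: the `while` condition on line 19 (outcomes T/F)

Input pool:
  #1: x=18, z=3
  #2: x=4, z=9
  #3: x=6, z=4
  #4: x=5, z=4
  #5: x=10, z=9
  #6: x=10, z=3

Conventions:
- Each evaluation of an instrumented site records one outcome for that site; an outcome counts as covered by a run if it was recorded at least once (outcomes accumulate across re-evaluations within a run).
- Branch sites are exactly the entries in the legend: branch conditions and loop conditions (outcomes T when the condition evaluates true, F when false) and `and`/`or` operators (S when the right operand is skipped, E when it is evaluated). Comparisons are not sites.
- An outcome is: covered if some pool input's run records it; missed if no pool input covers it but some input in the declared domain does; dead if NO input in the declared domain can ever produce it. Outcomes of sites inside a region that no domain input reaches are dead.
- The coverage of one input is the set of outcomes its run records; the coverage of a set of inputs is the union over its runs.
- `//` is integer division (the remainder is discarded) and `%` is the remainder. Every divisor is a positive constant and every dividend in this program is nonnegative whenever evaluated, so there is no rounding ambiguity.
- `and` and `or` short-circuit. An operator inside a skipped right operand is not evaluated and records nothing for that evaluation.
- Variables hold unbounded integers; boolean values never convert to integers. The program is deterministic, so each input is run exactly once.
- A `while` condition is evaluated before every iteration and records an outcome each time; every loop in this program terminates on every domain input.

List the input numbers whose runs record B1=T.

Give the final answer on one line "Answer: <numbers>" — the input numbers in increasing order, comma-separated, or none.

input #1 (x=18, z=3): does not record B1=T
input #2 (x=4, z=9): does not record B1=T
input #3 (x=6, z=4): does not record B1=T
input #4 (x=5, z=4): does not record B1=T
input #5 (x=10, z=9): records B1=T
input #6 (x=10, z=3): records B1=T

Answer: 5, 6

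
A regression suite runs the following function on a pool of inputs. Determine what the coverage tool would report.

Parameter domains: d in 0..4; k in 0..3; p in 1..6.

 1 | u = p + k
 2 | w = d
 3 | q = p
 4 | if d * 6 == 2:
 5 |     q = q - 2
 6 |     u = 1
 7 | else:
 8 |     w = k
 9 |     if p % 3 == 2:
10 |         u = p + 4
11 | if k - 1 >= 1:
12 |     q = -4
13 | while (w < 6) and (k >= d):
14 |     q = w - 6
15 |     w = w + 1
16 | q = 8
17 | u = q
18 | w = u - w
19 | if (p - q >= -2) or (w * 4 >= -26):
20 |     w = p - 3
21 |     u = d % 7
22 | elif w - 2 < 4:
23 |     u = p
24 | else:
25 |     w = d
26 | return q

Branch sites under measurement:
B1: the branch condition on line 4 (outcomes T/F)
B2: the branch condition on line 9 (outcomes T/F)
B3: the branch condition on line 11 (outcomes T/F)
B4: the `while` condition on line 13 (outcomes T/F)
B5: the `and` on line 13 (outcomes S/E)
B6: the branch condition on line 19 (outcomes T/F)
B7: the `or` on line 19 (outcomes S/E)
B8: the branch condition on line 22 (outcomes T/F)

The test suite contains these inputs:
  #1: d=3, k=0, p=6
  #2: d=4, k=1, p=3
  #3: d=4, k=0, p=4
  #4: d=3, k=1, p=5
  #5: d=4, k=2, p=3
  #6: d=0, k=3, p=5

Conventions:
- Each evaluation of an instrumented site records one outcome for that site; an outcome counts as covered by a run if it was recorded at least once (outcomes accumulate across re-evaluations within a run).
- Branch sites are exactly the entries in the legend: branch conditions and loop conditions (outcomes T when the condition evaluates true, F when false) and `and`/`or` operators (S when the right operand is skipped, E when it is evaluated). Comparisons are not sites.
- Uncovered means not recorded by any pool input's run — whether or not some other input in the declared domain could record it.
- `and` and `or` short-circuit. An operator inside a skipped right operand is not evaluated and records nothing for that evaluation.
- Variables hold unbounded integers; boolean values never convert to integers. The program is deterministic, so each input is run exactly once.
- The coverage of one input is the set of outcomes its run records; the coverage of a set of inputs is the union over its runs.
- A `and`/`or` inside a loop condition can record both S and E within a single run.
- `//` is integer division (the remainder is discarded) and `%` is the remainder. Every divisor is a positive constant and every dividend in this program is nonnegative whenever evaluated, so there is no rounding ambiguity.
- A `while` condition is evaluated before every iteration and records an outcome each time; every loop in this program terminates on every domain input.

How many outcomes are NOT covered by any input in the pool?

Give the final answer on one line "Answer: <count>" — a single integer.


test 1 (d=3, k=0, p=6) hits B1=F, B2=F, B3=F, B4=F, B5=E, B6=T, B7=S
test 2 (d=4, k=1, p=3) hits B1=F, B2=F, B3=F, B4=F, B5=E, B6=T, B7=E
test 3 (d=4, k=0, p=4) hits B1=F, B2=F, B3=F, B4=F, B5=E, B6=T, B7=E
test 4 (d=3, k=1, p=5) hits B1=F, B2=T, B3=F, B4=F, B5=E, B6=T, B7=E
test 5 (d=4, k=2, p=3) hits B1=F, B2=F, B3=T, B4=F, B5=E, B6=T, B7=E
test 6 (d=0, k=3, p=5) hits B1=F, B2=T, B3=T, B4=T, B4=F, B5=S, B5=E, B6=T, B7=E
union over the pool: B1=F, B2=T, B2=F, B3=T, B3=F, B4=T, B4=F, B5=S, B5=E, B6=T, B7=S, B7=E
uncovered (4 of 16): B1=T, B6=F, B8=T, B8=F
Answer: 4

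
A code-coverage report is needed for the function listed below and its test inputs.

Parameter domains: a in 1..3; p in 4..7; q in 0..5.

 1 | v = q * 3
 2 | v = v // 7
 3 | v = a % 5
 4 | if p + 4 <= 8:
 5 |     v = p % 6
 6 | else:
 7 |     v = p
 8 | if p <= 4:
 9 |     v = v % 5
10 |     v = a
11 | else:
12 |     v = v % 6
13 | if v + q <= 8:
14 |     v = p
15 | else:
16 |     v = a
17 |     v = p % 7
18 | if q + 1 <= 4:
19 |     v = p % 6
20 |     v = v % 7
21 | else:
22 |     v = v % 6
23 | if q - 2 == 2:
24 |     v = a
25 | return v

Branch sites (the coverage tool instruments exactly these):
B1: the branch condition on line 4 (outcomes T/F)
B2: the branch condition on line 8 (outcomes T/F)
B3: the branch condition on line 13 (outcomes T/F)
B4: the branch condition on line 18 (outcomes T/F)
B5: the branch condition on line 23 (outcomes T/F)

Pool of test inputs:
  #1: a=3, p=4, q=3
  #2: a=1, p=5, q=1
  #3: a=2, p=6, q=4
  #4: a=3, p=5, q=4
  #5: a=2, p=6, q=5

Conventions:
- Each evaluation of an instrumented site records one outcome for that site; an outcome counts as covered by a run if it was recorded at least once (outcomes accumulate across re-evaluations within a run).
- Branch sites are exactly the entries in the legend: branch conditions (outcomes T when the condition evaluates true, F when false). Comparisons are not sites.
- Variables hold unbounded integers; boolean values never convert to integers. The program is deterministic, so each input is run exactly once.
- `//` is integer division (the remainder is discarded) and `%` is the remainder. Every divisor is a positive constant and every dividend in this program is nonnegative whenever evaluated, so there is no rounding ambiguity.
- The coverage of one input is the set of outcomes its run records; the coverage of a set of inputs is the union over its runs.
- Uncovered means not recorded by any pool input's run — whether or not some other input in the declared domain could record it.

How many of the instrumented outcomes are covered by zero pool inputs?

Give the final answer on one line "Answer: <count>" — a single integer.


test 1 (a=3, p=4, q=3) fires B1->T, B2->T, B3->T, B4->T, B5->F; hits B1=T, B2=T, B3=T, B4=T, B5=F
test 2 (a=1, p=5, q=1) fires B1->F, B2->F, B3->T, B4->T, B5->F; hits B1=F, B2=F, B3=T, B4=T, B5=F
test 3 (a=2, p=6, q=4) fires B1->F, B2->F, B3->T, B4->F, B5->T; hits B1=F, B2=F, B3=T, B4=F, B5=T
test 4 (a=3, p=5, q=4) fires B1->F, B2->F, B3->F, B4->F, B5->T; hits B1=F, B2=F, B3=F, B4=F, B5=T
test 5 (a=2, p=6, q=5) fires B1->F, B2->F, B3->T, B4->F, B5->F; hits B1=F, B2=F, B3=T, B4=F, B5=F
union over the pool: B1=T, B1=F, B2=T, B2=F, B3=T, B3=F, B4=T, B4=F, B5=T, B5=F
uncovered (0 of 10): none
Answer: 0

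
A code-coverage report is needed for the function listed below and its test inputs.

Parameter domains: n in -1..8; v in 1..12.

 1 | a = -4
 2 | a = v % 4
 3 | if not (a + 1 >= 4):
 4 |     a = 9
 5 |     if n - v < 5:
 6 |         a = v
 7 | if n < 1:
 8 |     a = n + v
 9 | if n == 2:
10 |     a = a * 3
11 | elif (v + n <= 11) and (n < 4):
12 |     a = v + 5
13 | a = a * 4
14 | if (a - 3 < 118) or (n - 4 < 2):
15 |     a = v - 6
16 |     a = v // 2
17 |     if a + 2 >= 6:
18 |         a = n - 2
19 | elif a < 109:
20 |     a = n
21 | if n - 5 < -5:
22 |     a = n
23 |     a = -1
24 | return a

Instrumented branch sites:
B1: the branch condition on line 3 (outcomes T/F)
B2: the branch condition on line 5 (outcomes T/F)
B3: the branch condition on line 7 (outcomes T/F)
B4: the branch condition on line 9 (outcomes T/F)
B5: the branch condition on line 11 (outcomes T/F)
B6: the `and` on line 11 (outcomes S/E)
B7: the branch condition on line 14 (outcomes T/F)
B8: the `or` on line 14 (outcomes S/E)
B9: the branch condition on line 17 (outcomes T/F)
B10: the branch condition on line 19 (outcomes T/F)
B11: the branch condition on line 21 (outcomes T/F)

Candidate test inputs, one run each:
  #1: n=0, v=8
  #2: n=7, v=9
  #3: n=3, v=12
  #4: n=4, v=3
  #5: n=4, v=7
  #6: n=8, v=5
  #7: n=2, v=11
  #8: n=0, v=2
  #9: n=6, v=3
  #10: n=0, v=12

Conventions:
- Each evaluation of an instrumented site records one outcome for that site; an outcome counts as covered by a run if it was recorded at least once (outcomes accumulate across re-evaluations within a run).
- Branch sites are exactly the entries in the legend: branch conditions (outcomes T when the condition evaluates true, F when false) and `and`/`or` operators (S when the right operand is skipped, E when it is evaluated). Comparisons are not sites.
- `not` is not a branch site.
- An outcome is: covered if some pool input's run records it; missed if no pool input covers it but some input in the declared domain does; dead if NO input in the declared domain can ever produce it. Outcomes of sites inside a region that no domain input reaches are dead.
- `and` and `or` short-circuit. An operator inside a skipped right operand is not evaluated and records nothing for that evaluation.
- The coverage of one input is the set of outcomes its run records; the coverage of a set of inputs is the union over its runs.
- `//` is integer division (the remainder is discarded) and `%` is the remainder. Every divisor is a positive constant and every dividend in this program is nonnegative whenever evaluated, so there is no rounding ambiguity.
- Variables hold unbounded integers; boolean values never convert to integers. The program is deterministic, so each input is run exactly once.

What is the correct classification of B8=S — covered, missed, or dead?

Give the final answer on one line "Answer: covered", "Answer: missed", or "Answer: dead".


B8=S is recorded by pool input(s) 1, 2, 3, 4, 5, 6, 7, 8, 9, 10 -> covered
Answer: covered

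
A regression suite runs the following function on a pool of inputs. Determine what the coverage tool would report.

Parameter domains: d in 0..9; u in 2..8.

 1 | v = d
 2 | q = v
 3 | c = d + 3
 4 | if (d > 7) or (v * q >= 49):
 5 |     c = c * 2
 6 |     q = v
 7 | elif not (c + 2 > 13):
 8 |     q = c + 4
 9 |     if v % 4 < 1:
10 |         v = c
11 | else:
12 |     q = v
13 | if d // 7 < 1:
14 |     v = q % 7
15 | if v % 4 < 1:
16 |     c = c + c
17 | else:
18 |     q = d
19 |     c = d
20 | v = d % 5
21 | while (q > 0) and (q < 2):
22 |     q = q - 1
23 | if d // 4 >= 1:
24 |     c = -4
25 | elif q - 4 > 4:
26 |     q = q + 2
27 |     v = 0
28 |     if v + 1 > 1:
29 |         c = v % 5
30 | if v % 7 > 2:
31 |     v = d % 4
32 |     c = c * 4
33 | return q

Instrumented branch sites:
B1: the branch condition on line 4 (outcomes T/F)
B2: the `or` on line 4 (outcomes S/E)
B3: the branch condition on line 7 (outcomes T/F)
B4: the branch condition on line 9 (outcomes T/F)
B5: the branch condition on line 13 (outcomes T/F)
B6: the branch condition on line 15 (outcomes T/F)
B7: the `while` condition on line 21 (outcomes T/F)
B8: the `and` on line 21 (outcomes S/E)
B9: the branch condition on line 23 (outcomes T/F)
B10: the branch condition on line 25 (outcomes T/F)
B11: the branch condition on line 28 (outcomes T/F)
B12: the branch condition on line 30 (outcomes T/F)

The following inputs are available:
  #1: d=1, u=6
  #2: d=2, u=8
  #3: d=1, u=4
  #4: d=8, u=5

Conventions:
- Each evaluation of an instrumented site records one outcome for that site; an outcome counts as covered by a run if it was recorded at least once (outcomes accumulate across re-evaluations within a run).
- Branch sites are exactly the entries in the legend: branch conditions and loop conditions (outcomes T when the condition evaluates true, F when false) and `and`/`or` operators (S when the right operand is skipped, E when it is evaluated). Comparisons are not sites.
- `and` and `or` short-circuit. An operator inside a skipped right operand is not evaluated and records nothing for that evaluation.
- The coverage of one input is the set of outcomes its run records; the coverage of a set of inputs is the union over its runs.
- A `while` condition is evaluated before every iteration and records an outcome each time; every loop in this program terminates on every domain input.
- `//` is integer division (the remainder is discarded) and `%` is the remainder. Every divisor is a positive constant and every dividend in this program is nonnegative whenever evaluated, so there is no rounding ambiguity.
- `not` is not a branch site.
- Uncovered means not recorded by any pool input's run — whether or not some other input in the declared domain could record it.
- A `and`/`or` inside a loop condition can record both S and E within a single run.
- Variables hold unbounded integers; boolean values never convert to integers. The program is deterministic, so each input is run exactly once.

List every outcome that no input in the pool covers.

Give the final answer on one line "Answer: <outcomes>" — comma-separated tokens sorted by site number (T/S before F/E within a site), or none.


test 1 (d=1, u=6) fires B2->E, B1->F, B3->T, B4->F, B5->T, B6->F, B8->E, B7->T, B8->S, B7->F, B9->F, B10->F, B12->F; hits B1=F, B2=E, B3=T, B4=F, B5=T, B6=F, B7=T, B7=F, B8=S, B8=E, B9=F, B10=F, B12=F
test 2 (d=2, u=8) fires B2->E, B1->F, B3->T, B4->F, B5->T, B6->F, B8->E, B7->F, B9->F, B10->F, B12->F; hits B1=F, B2=E, B3=T, B4=F, B5=T, B6=F, B7=F, B8=E, B9=F, B10=F, B12=F
test 3 (d=1, u=4) fires B2->E, B1->F, B3->T, B4->F, B5->T, B6->F, B8->E, B7->T, B8->S, B7->F, B9->F, B10->F, B12->F; hits B1=F, B2=E, B3=T, B4=F, B5=T, B6=F, B7=T, B7=F, B8=S, B8=E, B9=F, B10=F, B12=F
test 4 (d=8, u=5) fires B2->S, B1->T, B5->F, B6->T, B8->E, B7->F, B9->T, B12->T; hits B1=T, B2=S, B5=F, B6=T, B7=F, B8=E, B9=T, B12=T
union over the pool: B1=T, B1=F, B2=S, B2=E, B3=T, B4=F, B5=T, B5=F, B6=T, B6=F, B7=T, B7=F, B8=S, B8=E, B9=T, B9=F, B10=F, B12=T, B12=F
uncovered (5 of 24): B3=F, B4=T, B10=T, B11=T, B11=F
Answer: B3=F, B4=T, B10=T, B11=T, B11=F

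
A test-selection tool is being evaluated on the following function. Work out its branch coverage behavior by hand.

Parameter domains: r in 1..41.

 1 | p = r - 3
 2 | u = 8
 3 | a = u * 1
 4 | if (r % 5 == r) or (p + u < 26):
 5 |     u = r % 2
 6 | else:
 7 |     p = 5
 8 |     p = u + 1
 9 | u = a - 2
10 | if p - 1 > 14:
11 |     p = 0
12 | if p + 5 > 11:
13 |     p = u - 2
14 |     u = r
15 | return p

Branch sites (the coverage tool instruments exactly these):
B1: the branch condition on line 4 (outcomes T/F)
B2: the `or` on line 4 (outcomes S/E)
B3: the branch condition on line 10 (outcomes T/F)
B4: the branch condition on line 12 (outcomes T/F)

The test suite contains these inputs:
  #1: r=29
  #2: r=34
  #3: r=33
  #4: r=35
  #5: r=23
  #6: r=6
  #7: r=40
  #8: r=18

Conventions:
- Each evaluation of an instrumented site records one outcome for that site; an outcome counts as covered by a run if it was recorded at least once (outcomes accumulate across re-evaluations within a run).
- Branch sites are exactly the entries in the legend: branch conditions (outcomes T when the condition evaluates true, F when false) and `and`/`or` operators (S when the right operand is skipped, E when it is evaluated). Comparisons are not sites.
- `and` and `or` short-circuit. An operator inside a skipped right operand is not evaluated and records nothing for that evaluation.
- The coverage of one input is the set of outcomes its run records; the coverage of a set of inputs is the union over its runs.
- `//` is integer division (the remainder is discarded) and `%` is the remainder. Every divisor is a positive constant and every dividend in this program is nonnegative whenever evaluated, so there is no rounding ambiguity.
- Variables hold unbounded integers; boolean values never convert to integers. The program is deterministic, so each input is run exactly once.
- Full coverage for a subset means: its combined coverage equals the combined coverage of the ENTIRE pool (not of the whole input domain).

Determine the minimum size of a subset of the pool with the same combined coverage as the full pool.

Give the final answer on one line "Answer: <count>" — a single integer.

#1 (r=29) -> B2->E, B1->F, B3->F, B4->T; covered: B1=F, B2=E, B3=F, B4=T
#2 (r=34) -> B2->E, B1->F, B3->F, B4->T; covered: B1=F, B2=E, B3=F, B4=T
#3 (r=33) -> B2->E, B1->F, B3->F, B4->T; covered: B1=F, B2=E, B3=F, B4=T
#4 (r=35) -> B2->E, B1->F, B3->F, B4->T; covered: B1=F, B2=E, B3=F, B4=T
#5 (r=23) -> B2->E, B1->F, B3->F, B4->T; covered: B1=F, B2=E, B3=F, B4=T
#6 (r=6) -> B2->E, B1->T, B3->F, B4->F; covered: B1=T, B2=E, B3=F, B4=F
#7 (r=40) -> B2->E, B1->F, B3->F, B4->T; covered: B1=F, B2=E, B3=F, B4=T
#8 (r=18) -> B2->E, B1->T, B3->F, B4->T; covered: B1=T, B2=E, B3=F, B4=T
together the pool reaches 6 outcomes: B1=T, B1=F, B2=E, B3=F, B4=T, B4=F
checked all size-1 subsets: none covers 6 outcomes (max 4/6)
the canonical winner is {1, 6}: size 2, full 6-outcome coverage, earliest index list among size-2 covers

Answer: 2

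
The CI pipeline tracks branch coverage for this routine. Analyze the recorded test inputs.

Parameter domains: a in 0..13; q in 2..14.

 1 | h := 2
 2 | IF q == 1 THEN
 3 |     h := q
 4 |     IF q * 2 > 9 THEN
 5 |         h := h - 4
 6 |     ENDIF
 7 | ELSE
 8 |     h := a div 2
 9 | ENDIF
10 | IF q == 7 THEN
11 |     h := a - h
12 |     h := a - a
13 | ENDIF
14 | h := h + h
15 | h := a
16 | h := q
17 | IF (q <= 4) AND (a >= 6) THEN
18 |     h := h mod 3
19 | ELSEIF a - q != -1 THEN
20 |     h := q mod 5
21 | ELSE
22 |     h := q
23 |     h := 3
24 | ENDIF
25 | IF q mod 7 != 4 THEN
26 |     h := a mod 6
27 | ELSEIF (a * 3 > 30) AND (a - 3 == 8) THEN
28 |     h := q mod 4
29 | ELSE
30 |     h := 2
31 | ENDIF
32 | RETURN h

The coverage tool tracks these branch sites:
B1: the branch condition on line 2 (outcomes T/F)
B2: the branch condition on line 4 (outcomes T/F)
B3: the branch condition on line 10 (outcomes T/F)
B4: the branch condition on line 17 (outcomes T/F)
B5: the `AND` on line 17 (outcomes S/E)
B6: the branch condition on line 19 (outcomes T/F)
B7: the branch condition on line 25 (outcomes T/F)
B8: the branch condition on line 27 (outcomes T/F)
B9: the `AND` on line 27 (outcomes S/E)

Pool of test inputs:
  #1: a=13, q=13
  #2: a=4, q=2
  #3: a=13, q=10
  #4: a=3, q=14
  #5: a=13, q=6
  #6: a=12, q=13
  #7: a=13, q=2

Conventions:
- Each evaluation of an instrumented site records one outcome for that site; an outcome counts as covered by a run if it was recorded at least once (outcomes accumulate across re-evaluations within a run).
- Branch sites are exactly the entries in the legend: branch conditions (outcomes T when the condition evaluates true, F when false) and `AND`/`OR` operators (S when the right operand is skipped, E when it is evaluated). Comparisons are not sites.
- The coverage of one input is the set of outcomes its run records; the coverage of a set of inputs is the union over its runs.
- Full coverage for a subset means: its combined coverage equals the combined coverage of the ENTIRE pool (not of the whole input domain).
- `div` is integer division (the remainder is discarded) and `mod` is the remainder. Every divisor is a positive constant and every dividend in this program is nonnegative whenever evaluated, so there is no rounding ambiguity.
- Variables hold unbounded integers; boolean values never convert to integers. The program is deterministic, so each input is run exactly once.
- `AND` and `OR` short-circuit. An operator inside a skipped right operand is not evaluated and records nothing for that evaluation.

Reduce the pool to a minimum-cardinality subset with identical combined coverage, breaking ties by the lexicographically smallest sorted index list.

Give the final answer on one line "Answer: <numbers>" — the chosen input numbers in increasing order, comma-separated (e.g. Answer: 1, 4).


test 1 (a=13, q=13) fires B1->F, B3->F, B5->S, B4->F, B6->T, B7->T; hits B1=F, B3=F, B4=F, B5=S, B6=T, B7=T
test 2 (a=4, q=2) fires B1->F, B3->F, B5->E, B4->F, B6->T, B7->T; hits B1=F, B3=F, B4=F, B5=E, B6=T, B7=T
test 3 (a=13, q=10) fires B1->F, B3->F, B5->S, B4->F, B6->T, B7->T; hits B1=F, B3=F, B4=F, B5=S, B6=T, B7=T
test 4 (a=3, q=14) fires B1->F, B3->F, B5->S, B4->F, B6->T, B7->T; hits B1=F, B3=F, B4=F, B5=S, B6=T, B7=T
test 5 (a=13, q=6) fires B1->F, B3->F, B5->S, B4->F, B6->T, B7->T; hits B1=F, B3=F, B4=F, B5=S, B6=T, B7=T
test 6 (a=12, q=13) fires B1->F, B3->F, B5->S, B4->F, B6->F, B7->T; hits B1=F, B3=F, B4=F, B5=S, B6=F, B7=T
test 7 (a=13, q=2) fires B1->F, B3->F, B5->E, B4->T, B7->T; hits B1=F, B3=F, B4=T, B5=E, B7=T
the full pool covers 9 outcomes: B1=F, B3=F, B4=T, B4=F, B5=S, B5=E, B6=T, B6=F, B7=T
size 1 is not enough: best union over all size-1 subsets is 6/9
size 2 is not enough: best union over all size-2 subsets is 8/9
the canonical winner is {1, 6, 7}: size 3, full 9-outcome coverage, earliest index list among size-3 covers
Answer: 1, 6, 7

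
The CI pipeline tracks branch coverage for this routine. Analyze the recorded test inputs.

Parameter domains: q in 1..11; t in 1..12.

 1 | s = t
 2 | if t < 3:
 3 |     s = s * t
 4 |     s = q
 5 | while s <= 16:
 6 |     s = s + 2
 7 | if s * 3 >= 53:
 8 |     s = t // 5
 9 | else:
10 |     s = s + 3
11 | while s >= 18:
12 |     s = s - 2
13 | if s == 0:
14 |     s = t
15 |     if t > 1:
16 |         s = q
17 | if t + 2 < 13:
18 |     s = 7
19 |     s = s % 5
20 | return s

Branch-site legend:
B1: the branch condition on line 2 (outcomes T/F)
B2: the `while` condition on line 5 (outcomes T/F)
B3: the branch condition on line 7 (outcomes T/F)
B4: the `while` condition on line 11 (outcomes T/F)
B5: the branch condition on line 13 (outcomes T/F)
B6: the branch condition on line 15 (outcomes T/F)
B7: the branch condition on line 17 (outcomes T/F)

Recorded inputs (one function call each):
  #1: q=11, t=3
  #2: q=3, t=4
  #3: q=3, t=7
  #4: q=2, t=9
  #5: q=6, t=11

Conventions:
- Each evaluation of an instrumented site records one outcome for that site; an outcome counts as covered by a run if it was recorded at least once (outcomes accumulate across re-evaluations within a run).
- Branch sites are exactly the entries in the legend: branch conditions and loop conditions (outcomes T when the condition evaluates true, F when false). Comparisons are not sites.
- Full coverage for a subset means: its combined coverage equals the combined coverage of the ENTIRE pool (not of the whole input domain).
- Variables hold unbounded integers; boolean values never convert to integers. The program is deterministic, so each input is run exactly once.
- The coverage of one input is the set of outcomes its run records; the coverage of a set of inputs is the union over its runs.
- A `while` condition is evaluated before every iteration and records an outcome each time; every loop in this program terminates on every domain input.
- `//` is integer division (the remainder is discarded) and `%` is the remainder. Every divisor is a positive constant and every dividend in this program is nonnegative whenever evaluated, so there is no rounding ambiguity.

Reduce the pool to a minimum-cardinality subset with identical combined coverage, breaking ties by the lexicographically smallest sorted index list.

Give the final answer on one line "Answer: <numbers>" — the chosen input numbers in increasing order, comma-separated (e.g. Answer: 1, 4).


run #1 (q=11, t=3) runs B1->F, B2->T, B2->T, B2->T, B2->T, B2->T, B2->T, B2->T, B2->F, B3->F, B4->T, B4->T, B4->F, B5->F, ...; records B1=F, B2=T, B2=F, B3=F, B4=T, B4=F, B5=F, B7=T
run #2 (q=3, t=4) runs B1->F, B2->T, B2->T, B2->T, B2->T, B2->T, B2->T, B2->T, B2->F, B3->T, B4->F, B5->T, B6->T, B7->T; records B1=F, B2=T, B2=F, B3=T, B4=F, B5=T, B6=T, B7=T
run #3 (q=3, t=7) runs B1->F, B2->T, B2->T, B2->T, B2->T, B2->T, B2->F, B3->F, B4->T, B4->T, B4->F, B5->F, B7->T; records B1=F, B2=T, B2=F, B3=F, B4=T, B4=F, B5=F, B7=T
run #4 (q=2, t=9) runs B1->F, B2->T, B2->T, B2->T, B2->T, B2->F, B3->F, B4->T, B4->T, B4->F, B5->F, B7->T; records B1=F, B2=T, B2=F, B3=F, B4=T, B4=F, B5=F, B7=T
run #5 (q=6, t=11) runs B1->F, B2->T, B2->T, B2->T, B2->F, B3->F, B4->T, B4->T, B4->F, B5->F, B7->F; records B1=F, B2=T, B2=F, B3=F, B4=T, B4=F, B5=F, B7=F
together the pool reaches 12 outcomes: B1=F, B2=T, B2=F, B3=T, B3=F, B4=T, B4=F, B5=T, B5=F, B6=T, B7=T, B7=F
no size-1 subset reaches all 12 outcomes (best union: 8/12)
size 2: inputs {2, 5} cover all 12 outcomes, and no lexicographically smaller subset of this size does
Answer: 2, 5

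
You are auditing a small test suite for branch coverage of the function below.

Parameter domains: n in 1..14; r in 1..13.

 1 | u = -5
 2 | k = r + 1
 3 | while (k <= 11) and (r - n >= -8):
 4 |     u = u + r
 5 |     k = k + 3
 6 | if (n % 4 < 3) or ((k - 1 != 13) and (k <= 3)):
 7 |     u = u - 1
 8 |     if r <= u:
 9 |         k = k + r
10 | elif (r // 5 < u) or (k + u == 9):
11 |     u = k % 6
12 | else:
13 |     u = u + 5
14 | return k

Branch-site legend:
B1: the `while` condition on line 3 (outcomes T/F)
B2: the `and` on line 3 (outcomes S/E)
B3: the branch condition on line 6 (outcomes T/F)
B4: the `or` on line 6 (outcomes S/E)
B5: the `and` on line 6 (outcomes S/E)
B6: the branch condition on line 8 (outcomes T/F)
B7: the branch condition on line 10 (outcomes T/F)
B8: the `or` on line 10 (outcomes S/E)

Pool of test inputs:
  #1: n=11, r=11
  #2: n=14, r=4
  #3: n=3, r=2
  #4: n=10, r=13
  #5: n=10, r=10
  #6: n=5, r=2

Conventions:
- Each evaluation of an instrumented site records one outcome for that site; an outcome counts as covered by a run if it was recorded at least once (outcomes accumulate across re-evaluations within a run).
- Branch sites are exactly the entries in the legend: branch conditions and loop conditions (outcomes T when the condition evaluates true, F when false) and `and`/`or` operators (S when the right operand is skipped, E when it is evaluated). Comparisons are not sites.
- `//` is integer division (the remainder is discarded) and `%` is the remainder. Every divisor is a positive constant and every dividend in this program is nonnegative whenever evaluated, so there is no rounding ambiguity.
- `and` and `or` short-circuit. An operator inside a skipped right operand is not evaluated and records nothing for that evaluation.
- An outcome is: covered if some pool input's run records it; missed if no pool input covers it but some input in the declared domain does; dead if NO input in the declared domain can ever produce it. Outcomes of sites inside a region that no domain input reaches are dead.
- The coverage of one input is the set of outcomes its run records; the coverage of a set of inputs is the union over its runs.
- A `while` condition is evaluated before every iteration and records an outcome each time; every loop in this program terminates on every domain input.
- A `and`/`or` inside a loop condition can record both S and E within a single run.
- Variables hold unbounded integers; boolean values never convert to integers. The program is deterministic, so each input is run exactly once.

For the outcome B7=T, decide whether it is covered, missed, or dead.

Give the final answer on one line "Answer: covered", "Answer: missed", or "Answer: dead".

B7=T is recorded by pool input(s) 3 -> covered

Answer: covered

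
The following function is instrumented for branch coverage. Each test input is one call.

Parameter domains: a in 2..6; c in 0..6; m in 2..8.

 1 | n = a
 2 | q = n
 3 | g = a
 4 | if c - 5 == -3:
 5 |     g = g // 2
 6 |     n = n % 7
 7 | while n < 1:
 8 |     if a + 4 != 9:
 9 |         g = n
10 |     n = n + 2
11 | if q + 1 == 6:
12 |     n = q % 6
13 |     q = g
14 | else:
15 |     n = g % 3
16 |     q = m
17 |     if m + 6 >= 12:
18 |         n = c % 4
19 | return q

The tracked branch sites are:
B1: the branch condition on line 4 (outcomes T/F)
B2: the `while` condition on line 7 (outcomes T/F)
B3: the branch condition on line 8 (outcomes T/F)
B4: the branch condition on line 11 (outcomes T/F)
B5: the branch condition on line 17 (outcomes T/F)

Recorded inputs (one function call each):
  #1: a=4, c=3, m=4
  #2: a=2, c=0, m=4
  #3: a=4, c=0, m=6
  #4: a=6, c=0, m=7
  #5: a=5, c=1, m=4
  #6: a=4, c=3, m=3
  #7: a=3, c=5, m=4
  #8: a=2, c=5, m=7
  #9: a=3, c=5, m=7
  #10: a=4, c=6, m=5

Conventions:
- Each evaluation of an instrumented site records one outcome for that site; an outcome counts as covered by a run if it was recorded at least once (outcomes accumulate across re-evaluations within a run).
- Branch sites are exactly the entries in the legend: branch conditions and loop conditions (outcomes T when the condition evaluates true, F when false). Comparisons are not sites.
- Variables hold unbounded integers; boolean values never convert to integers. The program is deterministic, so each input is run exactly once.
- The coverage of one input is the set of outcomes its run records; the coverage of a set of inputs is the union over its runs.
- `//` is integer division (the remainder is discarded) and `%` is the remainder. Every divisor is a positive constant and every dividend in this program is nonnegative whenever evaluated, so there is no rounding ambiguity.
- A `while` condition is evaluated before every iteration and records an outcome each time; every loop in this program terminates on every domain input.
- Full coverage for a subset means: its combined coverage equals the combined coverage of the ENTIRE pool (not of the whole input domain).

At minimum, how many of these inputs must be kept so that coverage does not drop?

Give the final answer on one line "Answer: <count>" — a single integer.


test 1 (a=4, c=3, m=4) fires B1->F, B2->F, B4->F, B5->F; hits B1=F, B2=F, B4=F, B5=F
test 2 (a=2, c=0, m=4) fires B1->F, B2->F, B4->F, B5->F; hits B1=F, B2=F, B4=F, B5=F
test 3 (a=4, c=0, m=6) fires B1->F, B2->F, B4->F, B5->T; hits B1=F, B2=F, B4=F, B5=T
test 4 (a=6, c=0, m=7) fires B1->F, B2->F, B4->F, B5->T; hits B1=F, B2=F, B4=F, B5=T
test 5 (a=5, c=1, m=4) fires B1->F, B2->F, B4->T; hits B1=F, B2=F, B4=T
test 6 (a=4, c=3, m=3) fires B1->F, B2->F, B4->F, B5->F; hits B1=F, B2=F, B4=F, B5=F
test 7 (a=3, c=5, m=4) fires B1->F, B2->F, B4->F, B5->F; hits B1=F, B2=F, B4=F, B5=F
test 8 (a=2, c=5, m=7) fires B1->F, B2->F, B4->F, B5->T; hits B1=F, B2=F, B4=F, B5=T
test 9 (a=3, c=5, m=7) fires B1->F, B2->F, B4->F, B5->T; hits B1=F, B2=F, B4=F, B5=T
test 10 (a=4, c=6, m=5) fires B1->F, B2->F, B4->F, B5->F; hits B1=F, B2=F, B4=F, B5=F
together the pool reaches 6 outcomes: B1=F, B2=F, B4=T, B4=F, B5=T, B5=F
no size-1 subset reaches all 6 outcomes (best union: 4/6)
no size-2 subset reaches all 6 outcomes (best union: 5/6)
at size 3, {1, 3, 5} reaches all 6 outcomes; every lexicographically earlier size-3 subset fails
Answer: 3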